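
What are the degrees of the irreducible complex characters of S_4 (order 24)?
Dimensions: 1, 1, 2, 3, 3

Explanation: There are 5 irreducibles (= number of conjugacy classes). Their dimensions d_i satisfy sum d_i^2 = |G| = 24: 1 + 1 + 4 + 9 + 9 = 24.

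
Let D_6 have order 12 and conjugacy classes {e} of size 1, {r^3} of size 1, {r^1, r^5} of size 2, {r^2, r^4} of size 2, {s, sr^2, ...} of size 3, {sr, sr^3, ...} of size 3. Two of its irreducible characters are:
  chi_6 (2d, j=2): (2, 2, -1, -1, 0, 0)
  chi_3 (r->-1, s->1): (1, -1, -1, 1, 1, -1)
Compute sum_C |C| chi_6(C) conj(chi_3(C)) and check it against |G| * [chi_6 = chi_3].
Sum = 0; so <chi_6, chi_3> = 0 (distinct irreducibles are orthogonal).

Reasoning: Compute term by term over conjugacy classes (|C| * chi_6(C) * conj(chi_3(C))):
  1*(2)*conj(1) + 1*(2)*conj(-1) + 2*(-1)*conj(-1) + 2*(-1)*conj(1) + 3*(0)*conj(1) + 3*(0)*conj(-1)
  = (2) + (-2) + (2) + (-2) + (0) + (0)
  = 0.
Dividing by |G| = 12 gives 0/12 = 0, matching the row-orthogonality relation <chi_6, chi_3> = [chi_6 = chi_3].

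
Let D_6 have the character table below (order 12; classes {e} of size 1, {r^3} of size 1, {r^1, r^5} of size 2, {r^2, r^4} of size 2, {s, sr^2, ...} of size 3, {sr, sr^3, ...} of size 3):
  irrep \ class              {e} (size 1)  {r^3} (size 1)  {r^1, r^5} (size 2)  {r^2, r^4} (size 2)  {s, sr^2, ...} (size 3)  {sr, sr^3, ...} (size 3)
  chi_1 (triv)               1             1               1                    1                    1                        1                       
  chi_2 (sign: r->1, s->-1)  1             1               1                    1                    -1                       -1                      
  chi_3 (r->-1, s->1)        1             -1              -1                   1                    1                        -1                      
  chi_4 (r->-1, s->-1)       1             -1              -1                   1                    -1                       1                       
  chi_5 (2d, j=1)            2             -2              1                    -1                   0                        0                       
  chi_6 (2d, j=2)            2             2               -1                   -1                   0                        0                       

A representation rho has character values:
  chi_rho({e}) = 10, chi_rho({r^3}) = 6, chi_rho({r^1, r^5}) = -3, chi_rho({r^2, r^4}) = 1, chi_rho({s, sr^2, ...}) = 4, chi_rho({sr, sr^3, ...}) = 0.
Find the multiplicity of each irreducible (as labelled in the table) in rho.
Multiplicities: chi_1: 2, chi_2: 0, chi_3: 2, chi_4: 0, chi_5: 0, chi_6: 3.

Use <chi_rho, chi> = (1/|G|) sum_C |C| * chi_rho(C) * conj(chi(C)) with |G| = 12 for each irreducible chi in the table:
  <chi_rho, chi_1> = (1/12)[1*(10)*conj(1) + 1*(6)*conj(1) + 2*(-3)*conj(1) + 2*(1)*conj(1) + 3*(4)*conj(1) + 3*(0)*conj(1)]
      = (1/12)[(10) + (6) + (-6) + (2) + (12) + (0)] = 24/12 = 2
  <chi_rho, chi_2> = (1/12)[1*(10)*conj(1) + 1*(6)*conj(1) + 2*(-3)*conj(1) + 2*(1)*conj(1) + 3*(4)*conj(-1) + 3*(0)*conj(-1)]
      = (1/12)[(10) + (6) + (-6) + (2) + (-12) + (0)] = 0/12 = 0
  <chi_rho, chi_3> = (1/12)[1*(10)*conj(1) + 1*(6)*conj(-1) + 2*(-3)*conj(-1) + 2*(1)*conj(1) + 3*(4)*conj(1) + 3*(0)*conj(-1)]
      = (1/12)[(10) + (-6) + (6) + (2) + (12) + (0)] = 24/12 = 2
  <chi_rho, chi_4> = (1/12)[1*(10)*conj(1) + 1*(6)*conj(-1) + 2*(-3)*conj(-1) + 2*(1)*conj(1) + 3*(4)*conj(-1) + 3*(0)*conj(1)]
      = (1/12)[(10) + (-6) + (6) + (2) + (-12) + (0)] = 0/12 = 0
  <chi_rho, chi_5> = (1/12)[1*(10)*conj(2) + 1*(6)*conj(-2) + 2*(-3)*conj(1) + 2*(1)*conj(-1) + 3*(4)*conj(0) + 3*(0)*conj(0)]
      = (1/12)[(20) + (-12) + (-6) + (-2) + (0) + (0)] = 0/12 = 0
  <chi_rho, chi_6> = (1/12)[1*(10)*conj(2) + 1*(6)*conj(2) + 2*(-3)*conj(-1) + 2*(1)*conj(-1) + 3*(4)*conj(0) + 3*(0)*conj(0)]
      = (1/12)[(20) + (12) + (6) + (-2) + (0) + (0)] = 36/12 = 3
Dimension check: dim(rho) = sum (mult * dim) = 2*1 + 0*1 + 2*1 + 0*1 + 0*2 + 3*2 = 10 = chi_rho(e) = 10.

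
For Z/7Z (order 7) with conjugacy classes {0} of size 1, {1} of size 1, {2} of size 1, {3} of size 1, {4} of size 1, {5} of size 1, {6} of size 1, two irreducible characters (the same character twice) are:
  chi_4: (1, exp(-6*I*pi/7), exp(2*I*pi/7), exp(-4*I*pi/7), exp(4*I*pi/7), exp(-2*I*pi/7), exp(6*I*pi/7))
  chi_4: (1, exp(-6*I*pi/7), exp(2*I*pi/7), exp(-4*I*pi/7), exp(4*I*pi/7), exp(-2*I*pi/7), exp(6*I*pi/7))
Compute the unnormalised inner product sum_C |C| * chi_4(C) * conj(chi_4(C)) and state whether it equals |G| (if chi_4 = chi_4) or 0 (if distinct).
Sum = 7 = |G| = 7; so <chi_4, chi_4> = 1 (norm-1 confirms irreducibility).

Why: Compute term by term over conjugacy classes (|C| * chi_4(C) * conj(chi_4(C))):
  1*(1)*conj(1) + 1*(exp(-6*I*pi/7))*conj(exp(-6*I*pi/7)) + 1*(exp(2*I*pi/7))*conj(exp(2*I*pi/7)) + 1*(exp(-4*I*pi/7))*conj(exp(-4*I*pi/7)) + 1*(exp(4*I*pi/7))*conj(exp(4*I*pi/7)) + 1*(exp(-2*I*pi/7))*conj(exp(-2*I*pi/7)) + 1*(exp(6*I*pi/7))*conj(exp(6*I*pi/7))
  = (1) + (1) + (1) + (1) + (1) + (1) + (1)
  = 7.
(Exp terms are combined using exp(i*s)*conj(exp(i*t)) = exp(i*(s-t)), and sums of them are collapsed using the identity that for every m > 1 the m distinct m-th roots of unity sum to 0, e.g. 1 + exp(2*I*pi/3) + exp(-2*I*pi/3) = 0.)
Dividing by |G| = 7 gives 7/7 = 1, matching the row-orthogonality relation <chi_4, chi_4> = [chi_4 = chi_4].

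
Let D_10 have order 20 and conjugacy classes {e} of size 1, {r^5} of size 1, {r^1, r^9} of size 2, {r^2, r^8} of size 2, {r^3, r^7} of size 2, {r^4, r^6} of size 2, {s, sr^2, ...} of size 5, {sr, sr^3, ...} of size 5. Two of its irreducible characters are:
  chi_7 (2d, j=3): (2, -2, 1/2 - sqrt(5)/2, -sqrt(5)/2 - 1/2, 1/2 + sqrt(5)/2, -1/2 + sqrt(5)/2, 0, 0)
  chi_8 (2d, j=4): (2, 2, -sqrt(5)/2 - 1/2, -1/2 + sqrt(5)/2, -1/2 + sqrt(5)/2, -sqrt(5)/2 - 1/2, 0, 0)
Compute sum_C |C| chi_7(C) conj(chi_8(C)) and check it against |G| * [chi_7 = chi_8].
Sum = 0; so <chi_7, chi_8> = 0 (distinct irreducibles are orthogonal).

Explanation: Compute term by term over conjugacy classes (|C| * chi_7(C) * conj(chi_8(C))):
  1*(2)*conj(2) + 1*(-2)*conj(2) + 2*(1/2 - sqrt(5)/2)*conj(-sqrt(5)/2 - 1/2) + 2*(-sqrt(5)/2 - 1/2)*conj(-1/2 + sqrt(5)/2) + 2*(1/2 + sqrt(5)/2)*conj(-1/2 + sqrt(5)/2) + 2*(-1/2 + sqrt(5)/2)*conj(-sqrt(5)/2 - 1/2) + 5*(0)*conj(0) + 5*(0)*conj(0)
  = (4) + (-4) + (2) + (-2) + (2) + (-2) + (0) + (0)
  = 0.
Dividing by |G| = 20 gives 0/20 = 0, matching the row-orthogonality relation <chi_7, chi_8> = [chi_7 = chi_8].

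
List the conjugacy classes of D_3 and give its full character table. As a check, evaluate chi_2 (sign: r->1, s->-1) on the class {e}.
Conjugacy classes: {e} of size 1, {r^1, r^2} of size 2, {s, sr, ..., sr^2} of size 3.
Character table:
  irrep \ class              {e} (size 1)  {r^1, r^2} (size 2)  {s, sr, ..., sr^2} (size 3)
  chi_1 (triv)               1             1                    1                          
  chi_2 (sign: r->1, s->-1)  1             1                    -1                         
  chi_3 (2d, j=1)            2             -1                   0                          

Spot check: chi_2 (sign: r->1, s->-1) on {e} = 1.

Justification: D_3 has order 2*3 = 6 with 3 conjugacy classes, hence 3 irreducibles. Sum of squared dims 1 + 1 + 4 = 6 = |G|. Linear characters come from the abelianisation; the 2-dimensional irreps have character r^k -> 2*cos(2*pi*j*k/3), reflections -> 0.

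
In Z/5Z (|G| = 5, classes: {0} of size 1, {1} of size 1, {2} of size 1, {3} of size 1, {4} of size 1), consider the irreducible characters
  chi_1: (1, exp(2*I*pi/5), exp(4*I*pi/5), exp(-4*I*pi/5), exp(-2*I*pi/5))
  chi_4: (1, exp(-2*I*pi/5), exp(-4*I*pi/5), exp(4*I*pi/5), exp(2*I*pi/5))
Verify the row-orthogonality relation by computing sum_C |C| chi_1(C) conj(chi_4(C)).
Sum = 0; so <chi_1, chi_4> = 0 (distinct irreducibles are orthogonal).

Solution. Compute term by term over conjugacy classes (|C| * chi_1(C) * conj(chi_4(C))):
  1*(1)*conj(1) + 1*(exp(2*I*pi/5))*conj(exp(-2*I*pi/5)) + 1*(exp(4*I*pi/5))*conj(exp(-4*I*pi/5)) + 1*(exp(-4*I*pi/5))*conj(exp(4*I*pi/5)) + 1*(exp(-2*I*pi/5))*conj(exp(2*I*pi/5))
  = (1) + (exp(4*I*pi/5)) + (exp(-2*I*pi/5)) + (exp(2*I*pi/5)) + (exp(-4*I*pi/5))
  = 0.
(Exp terms are combined using exp(i*s)*conj(exp(i*t)) = exp(i*(s-t)), and sums of them are collapsed using the identity that for every m > 1 the m distinct m-th roots of unity sum to 0, e.g. 1 + exp(2*I*pi/3) + exp(-2*I*pi/3) = 0.)
Dividing by |G| = 5 gives 0/5 = 0, matching the row-orthogonality relation <chi_1, chi_4> = [chi_1 = chi_4].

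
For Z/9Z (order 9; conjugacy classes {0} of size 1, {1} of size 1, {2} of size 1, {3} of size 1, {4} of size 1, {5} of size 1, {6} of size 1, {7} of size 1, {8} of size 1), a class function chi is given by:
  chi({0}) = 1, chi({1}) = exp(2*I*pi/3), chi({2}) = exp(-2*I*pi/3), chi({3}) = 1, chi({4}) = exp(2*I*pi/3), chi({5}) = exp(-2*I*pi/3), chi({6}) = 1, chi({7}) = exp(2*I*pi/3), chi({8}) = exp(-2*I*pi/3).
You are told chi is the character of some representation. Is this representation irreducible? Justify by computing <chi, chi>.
Irreducible: <chi, chi> = 1.

Reasoning: <chi, chi> = (1/|G|) sum_C |C| * |chi(C)|^2 = (1/9)[1*|1|^2 + 1*|exp(2*I*pi/3)|^2 + 1*|exp(-2*I*pi/3)|^2 + 1*|1|^2 + 1*|exp(2*I*pi/3)|^2 + 1*|exp(-2*I*pi/3)|^2 + 1*|1|^2 + 1*|exp(2*I*pi/3)|^2 + 1*|exp(-2*I*pi/3)|^2]
  = (1/9)[(1) + (1) + (1) + (1) + (1) + (1) + (1) + (1) + (1)] = 9/9 = 1.
(Exp terms are combined using exp(i*s)*conj(exp(i*t)) = exp(i*(s-t)), and sums of them are collapsed using the identity that for every m > 1 the m distinct m-th roots of unity sum to 0, e.g. 1 + exp(2*I*pi/3) + exp(-2*I*pi/3) = 0.)
A character is irreducible iff <chi, chi> = 1, so this representation is irreducible.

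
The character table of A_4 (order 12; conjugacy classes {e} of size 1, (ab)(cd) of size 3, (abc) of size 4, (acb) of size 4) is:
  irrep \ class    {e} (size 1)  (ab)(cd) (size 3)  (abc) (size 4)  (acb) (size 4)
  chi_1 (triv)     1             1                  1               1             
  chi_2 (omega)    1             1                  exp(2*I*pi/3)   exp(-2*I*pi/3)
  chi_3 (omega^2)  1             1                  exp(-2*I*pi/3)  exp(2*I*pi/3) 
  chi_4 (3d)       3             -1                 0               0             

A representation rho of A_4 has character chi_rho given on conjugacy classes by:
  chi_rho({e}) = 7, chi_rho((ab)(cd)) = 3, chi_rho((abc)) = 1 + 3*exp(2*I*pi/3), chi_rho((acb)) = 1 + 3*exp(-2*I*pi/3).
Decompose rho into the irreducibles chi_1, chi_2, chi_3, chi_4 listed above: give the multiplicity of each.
Multiplicities: chi_1: 1, chi_2: 3, chi_3: 0, chi_4: 1.

Working: Use <chi_rho, chi> = (1/|G|) sum_C |C| * chi_rho(C) * conj(chi(C)) with |G| = 12 for each irreducible chi in the table:
  <chi_rho, chi_1> = (1/12)[1*(7)*conj(1) + 3*(3)*conj(1) + 4*(1 + 3*exp(2*I*pi/3))*conj(1) + 4*(1 + 3*exp(-2*I*pi/3))*conj(1)]
      = (1/12)[(7) + (9) + (4 + 12*exp(2*I*pi/3)) + (4 + 12*exp(-2*I*pi/3))] = 12/12 = 1
  <chi_rho, chi_2> = (1/12)[1*(7)*conj(1) + 3*(3)*conj(1) + 4*(1 + 3*exp(2*I*pi/3))*conj(exp(2*I*pi/3)) + 4*(1 + 3*exp(-2*I*pi/3))*conj(exp(-2*I*pi/3))]
      = (1/12)[(7) + (9) + (12 + 4*exp(-2*I*pi/3)) + (12 + 4*exp(2*I*pi/3))] = 36/12 = 3
  <chi_rho, chi_3> = (1/12)[1*(7)*conj(1) + 3*(3)*conj(1) + 4*(1 + 3*exp(2*I*pi/3))*conj(exp(-2*I*pi/3)) + 4*(1 + 3*exp(-2*I*pi/3))*conj(exp(2*I*pi/3))]
      = (1/12)[(7) + (9) + (12*exp(-2*I*pi/3) + 4*exp(2*I*pi/3)) + (4*exp(-2*I*pi/3) + 12*exp(2*I*pi/3))] = 0/12 = 0
  <chi_rho, chi_4> = (1/12)[1*(7)*conj(3) + 3*(3)*conj(-1) + 4*(1 + 3*exp(2*I*pi/3))*conj(0) + 4*(1 + 3*exp(-2*I*pi/3))*conj(0)]
      = (1/12)[(21) + (-9) + (0) + (0)] = 12/12 = 1
(Exp terms are combined using exp(i*s)*conj(exp(i*t)) = exp(i*(s-t)), and sums of them are collapsed using the identity that for every m > 1 the m distinct m-th roots of unity sum to 0, e.g. 1 + exp(2*I*pi/3) + exp(-2*I*pi/3) = 0.)
Dimension check: dim(rho) = sum (mult * dim) = 1*1 + 3*1 + 0*1 + 1*3 = 7 = chi_rho(e) = 7.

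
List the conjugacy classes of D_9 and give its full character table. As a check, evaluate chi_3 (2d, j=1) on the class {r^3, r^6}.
Conjugacy classes: {e} of size 1, {r^1, r^8} of size 2, {r^2, r^7} of size 2, {r^3, r^6} of size 2, {r^4, r^5} of size 2, {s, sr, ..., sr^8} of size 9.
Character table:
  irrep \ class              {e} (size 1)  {r^1, r^8} (size 2)  {r^2, r^7} (size 2)  {r^3, r^6} (size 2)  {r^4, r^5} (size 2)  {s, sr, ..., sr^8} (size 9)
  chi_1 (triv)               1             1                    1                    1                    1                    1                          
  chi_2 (sign: r->1, s->-1)  1             1                    1                    1                    1                    -1                         
  chi_3 (2d, j=1)            2             2*cos(2*pi/9)        2*cos(4*pi/9)        -1                   -2*cos(pi/9)         0                          
  chi_4 (2d, j=2)            2             2*cos(4*pi/9)        -2*cos(pi/9)         -1                   2*cos(2*pi/9)        0                          
  chi_5 (2d, j=3)            2             -1                   -1                   2                    -1                   0                          
  chi_6 (2d, j=4)            2             -2*cos(pi/9)         2*cos(2*pi/9)        -1                   2*cos(4*pi/9)        0                          

Spot check: chi_3 (2d, j=1) on {r^3, r^6} = -1.

Justification: D_9 has order 2*9 = 18 with 6 conjugacy classes, hence 6 irreducibles. Sum of squared dims 1 + 1 + 4 + 4 + 4 + 4 = 18 = |G|. Linear characters come from the abelianisation; the 2-dimensional irreps have character r^k -> 2*cos(2*pi*j*k/9), reflections -> 0.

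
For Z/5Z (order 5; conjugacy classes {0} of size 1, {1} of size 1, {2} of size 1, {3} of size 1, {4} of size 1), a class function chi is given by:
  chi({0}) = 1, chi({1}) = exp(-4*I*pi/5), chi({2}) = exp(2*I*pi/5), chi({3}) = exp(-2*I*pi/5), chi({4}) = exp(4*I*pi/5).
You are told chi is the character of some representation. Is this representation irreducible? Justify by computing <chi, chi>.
Irreducible: <chi, chi> = 1.

Argument: <chi, chi> = (1/|G|) sum_C |C| * |chi(C)|^2 = (1/5)[1*|1|^2 + 1*|exp(-4*I*pi/5)|^2 + 1*|exp(2*I*pi/5)|^2 + 1*|exp(-2*I*pi/5)|^2 + 1*|exp(4*I*pi/5)|^2]
  = (1/5)[(1) + (1) + (1) + (1) + (1)] = 5/5 = 1.
(Exp terms are combined using exp(i*s)*conj(exp(i*t)) = exp(i*(s-t)), and sums of them are collapsed using the identity that for every m > 1 the m distinct m-th roots of unity sum to 0, e.g. 1 + exp(2*I*pi/3) + exp(-2*I*pi/3) = 0.)
A character is irreducible iff <chi, chi> = 1, so this representation is irreducible.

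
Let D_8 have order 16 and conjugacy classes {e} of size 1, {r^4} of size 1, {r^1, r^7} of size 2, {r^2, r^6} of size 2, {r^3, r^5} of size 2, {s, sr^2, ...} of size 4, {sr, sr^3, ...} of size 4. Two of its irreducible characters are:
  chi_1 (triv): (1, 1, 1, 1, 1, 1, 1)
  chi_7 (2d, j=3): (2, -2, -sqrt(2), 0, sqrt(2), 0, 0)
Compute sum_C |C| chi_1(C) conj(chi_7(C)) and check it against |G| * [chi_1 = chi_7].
Sum = 0; so <chi_1, chi_7> = 0 (distinct irreducibles are orthogonal).

Compute term by term over conjugacy classes (|C| * chi_1(C) * conj(chi_7(C))):
  1*(1)*conj(2) + 1*(1)*conj(-2) + 2*(1)*conj(-sqrt(2)) + 2*(1)*conj(0) + 2*(1)*conj(sqrt(2)) + 4*(1)*conj(0) + 4*(1)*conj(0)
  = (2) + (-2) + (-2*sqrt(2)) + (0) + (2*sqrt(2)) + (0) + (0)
  = 0.
Dividing by |G| = 16 gives 0/16 = 0, matching the row-orthogonality relation <chi_1, chi_7> = [chi_1 = chi_7].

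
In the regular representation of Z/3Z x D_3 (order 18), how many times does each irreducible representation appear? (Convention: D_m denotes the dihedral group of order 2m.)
Each irreducible V_i of dimension d_i appears with multiplicity d_i, i.e. rho_reg = (direct sum over all irreducibles V_i) d_i V_i. The irreducible dimensions for Z/3Z x D_3 are 1, 1, 1, 1, 1, 1, 2, 2, 2: 6 irreducibles of dimension 1, each with multiplicity 1; 3 irreducibles of dimension 2, each with multiplicity 2. Total dimension 6*1*1 + 3*2*2 = 18 = |G|.

Argument: General theorem: in the regular representation of a finite group G, each irreducible appears with multiplicity equal to its dimension. Check: dim(rho_reg) = sum d_i^2 = 1 + 1 + 1 + 1 + 1 + 1 + 4 + 4 + 4 = 18 = |G|.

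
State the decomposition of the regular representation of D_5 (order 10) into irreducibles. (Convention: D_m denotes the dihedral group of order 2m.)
Each irreducible V_i of dimension d_i appears with multiplicity d_i, i.e. rho_reg = (direct sum over all irreducibles V_i) d_i V_i. The irreducible dimensions for D_5 are 1, 1, 2, 2: 2 irreducibles of dimension 1, each with multiplicity 1; 2 irreducibles of dimension 2, each with multiplicity 2. Total dimension 2*1*1 + 2*2*2 = 10 = |G|.

Proof sketch: General theorem: in the regular representation of a finite group G, each irreducible appears with multiplicity equal to its dimension. Check: dim(rho_reg) = sum d_i^2 = 1 + 1 + 4 + 4 = 10 = |G|.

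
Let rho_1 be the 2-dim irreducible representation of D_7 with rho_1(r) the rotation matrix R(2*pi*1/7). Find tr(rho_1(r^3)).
chi_{rho_1}(r^3) = 2*cos(2*pi*1*3/7) = -2*cos(pi/7)

Justification: rho_1(r^3) is rotation by angle 2*pi*1*3/7, whose trace is 2*cos(2*pi*1*3/7) = -2*cos(pi/7).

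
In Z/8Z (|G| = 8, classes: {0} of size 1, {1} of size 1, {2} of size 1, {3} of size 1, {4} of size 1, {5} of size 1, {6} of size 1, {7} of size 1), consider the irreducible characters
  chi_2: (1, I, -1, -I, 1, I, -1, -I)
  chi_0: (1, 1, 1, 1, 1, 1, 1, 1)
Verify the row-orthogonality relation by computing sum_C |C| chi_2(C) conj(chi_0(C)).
Sum = 0; so <chi_2, chi_0> = 0 (distinct irreducibles are orthogonal).

Solution. Compute term by term over conjugacy classes (|C| * chi_2(C) * conj(chi_0(C))):
  1*(1)*conj(1) + 1*(I)*conj(1) + 1*(-1)*conj(1) + 1*(-I)*conj(1) + 1*(1)*conj(1) + 1*(I)*conj(1) + 1*(-1)*conj(1) + 1*(-I)*conj(1)
  = (1) + (I) + (-1) + (-I) + (1) + (I) + (-1) + (-I)
  = 0.
(Exp terms are combined using exp(i*s)*conj(exp(i*t)) = exp(i*(s-t)), and sums of them are collapsed using the identity that for every m > 1 the m distinct m-th roots of unity sum to 0, e.g. 1 + exp(2*I*pi/3) + exp(-2*I*pi/3) = 0.)
Dividing by |G| = 8 gives 0/8 = 0, matching the row-orthogonality relation <chi_2, chi_0> = [chi_2 = chi_0].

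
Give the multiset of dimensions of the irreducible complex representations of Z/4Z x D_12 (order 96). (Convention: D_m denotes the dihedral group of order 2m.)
Dimensions: 1, 1, 1, 1, 1, 1, 1, 1, 1, 1, 1, 1, 1, 1, 1, 1, 2, 2, 2, 2, 2, 2, 2, 2, 2, 2, 2, 2, 2, 2, 2, 2, 2, 2, 2, 2

Argument: There are 36 irreducibles (= number of conjugacy classes). Their dimensions d_i satisfy sum d_i^2 = |G| = 96: 1 + 1 + 1 + 1 + 1 + 1 + 1 + 1 + 1 + 1 + 1 + 1 + 1 + 1 + 1 + 1 + 4 + 4 + 4 + 4 + 4 + 4 + 4 + 4 + 4 + 4 + 4 + 4 + 4 + 4 + 4 + 4 + 4 + 4 + 4 + 4 = 96. (For the product with Z/4Z: each of the 4 1-dim characters of Z/4Z tensors with each irrep of D_12, giving 4 copies of each D_12-dimension.)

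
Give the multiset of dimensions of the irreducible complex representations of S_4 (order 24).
Dimensions: 1, 1, 2, 3, 3

Why: There are 5 irreducibles (= number of conjugacy classes). Their dimensions d_i satisfy sum d_i^2 = |G| = 24: 1 + 1 + 4 + 9 + 9 = 24.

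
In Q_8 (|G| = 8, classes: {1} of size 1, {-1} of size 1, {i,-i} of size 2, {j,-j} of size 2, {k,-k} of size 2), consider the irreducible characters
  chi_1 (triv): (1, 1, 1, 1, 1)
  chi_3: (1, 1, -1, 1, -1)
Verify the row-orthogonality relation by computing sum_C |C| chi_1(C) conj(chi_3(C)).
Sum = 0; so <chi_1, chi_3> = 0 (distinct irreducibles are orthogonal).

Reasoning: Compute term by term over conjugacy classes (|C| * chi_1(C) * conj(chi_3(C))):
  1*(1)*conj(1) + 1*(1)*conj(1) + 2*(1)*conj(-1) + 2*(1)*conj(1) + 2*(1)*conj(-1)
  = (1) + (1) + (-2) + (2) + (-2)
  = 0.
Dividing by |G| = 8 gives 0/8 = 0, matching the row-orthogonality relation <chi_1, chi_3> = [chi_1 = chi_3].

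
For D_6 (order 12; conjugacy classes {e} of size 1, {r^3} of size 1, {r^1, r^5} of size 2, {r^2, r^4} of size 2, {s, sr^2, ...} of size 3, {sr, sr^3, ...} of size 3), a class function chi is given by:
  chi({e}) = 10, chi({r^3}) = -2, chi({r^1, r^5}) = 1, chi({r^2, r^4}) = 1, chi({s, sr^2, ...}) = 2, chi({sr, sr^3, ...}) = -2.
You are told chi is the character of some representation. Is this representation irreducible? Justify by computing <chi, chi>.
Not irreducible (reducible): <chi, chi> = 11 > 1.

Details: <chi, chi> = (1/|G|) sum_C |C| * |chi(C)|^2 = (1/12)[1*|10|^2 + 1*|-2|^2 + 2*|1|^2 + 2*|1|^2 + 3*|2|^2 + 3*|-2|^2]
  = (1/12)[(100) + (4) + (2) + (2) + (12) + (12)] = 132/12 = 11.
A character is irreducible iff <chi, chi> = 1, so this representation is reducible.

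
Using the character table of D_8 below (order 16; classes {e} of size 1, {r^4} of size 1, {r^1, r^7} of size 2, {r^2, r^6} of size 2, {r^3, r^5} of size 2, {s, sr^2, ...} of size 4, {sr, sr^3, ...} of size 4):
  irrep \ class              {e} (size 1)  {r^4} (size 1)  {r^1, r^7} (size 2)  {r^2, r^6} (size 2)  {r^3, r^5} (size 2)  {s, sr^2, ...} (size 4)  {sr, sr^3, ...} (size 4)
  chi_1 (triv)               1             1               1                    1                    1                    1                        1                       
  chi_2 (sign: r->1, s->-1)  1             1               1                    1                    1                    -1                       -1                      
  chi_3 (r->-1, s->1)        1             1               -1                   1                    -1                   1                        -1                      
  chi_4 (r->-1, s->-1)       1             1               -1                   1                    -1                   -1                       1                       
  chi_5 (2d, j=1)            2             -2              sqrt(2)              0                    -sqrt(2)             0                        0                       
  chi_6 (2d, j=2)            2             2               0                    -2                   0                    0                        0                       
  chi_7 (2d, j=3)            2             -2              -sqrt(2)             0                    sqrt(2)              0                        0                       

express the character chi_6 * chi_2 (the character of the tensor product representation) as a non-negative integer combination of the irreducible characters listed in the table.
chi_6 tensor chi_2 = chi_6 (all other irreducibles have multiplicity 0).

Explanation: The character of a tensor product is the pointwise product (chi_6 * chi_2)(C) = chi_6(C) * chi_2(C):
  {e}: (2)*(1), {r^4}: (2)*(1), {r^1, r^7}: (0)*(1), {r^2, r^6}: (-2)*(1), {r^3, r^5}: (0)*(1), {s, sr^2, ...}: (0)*(-1), {sr, sr^3, ...}: (0)*(-1)
so (chi_6 * chi_2) takes values
  {e} -> 2, {r^4} -> 2, {r^1, r^7} -> 0, {r^2, r^6} -> -2, {r^3, r^5} -> 0, {s, sr^2, ...} -> 0, {sr, sr^3, ...} -> 0.
Now take the inner product of this character with each irreducible chi from the table, <chi_6*chi_2, chi> = (1/16) sum_C |C| (chi_6*chi_2)(C) conj(chi(C)):
  <chi_6*chi_2, chi_1> = (1/16)[1*(2)*conj(1) + 1*(2)*conj(1) + 2*(0)*conj(1) + 2*(-2)*conj(1) + 2*(0)*conj(1) + 4*(0)*conj(1) + 4*(0)*conj(1)]
      = (1/16)[(2) + (2) + (0) + (-4) + (0) + (0) + (0)] = 0/16 = 0
  <chi_6*chi_2, chi_2> = (1/16)[1*(2)*conj(1) + 1*(2)*conj(1) + 2*(0)*conj(1) + 2*(-2)*conj(1) + 2*(0)*conj(1) + 4*(0)*conj(-1) + 4*(0)*conj(-1)]
      = (1/16)[(2) + (2) + (0) + (-4) + (0) + (0) + (0)] = 0/16 = 0
  <chi_6*chi_2, chi_3> = (1/16)[1*(2)*conj(1) + 1*(2)*conj(1) + 2*(0)*conj(-1) + 2*(-2)*conj(1) + 2*(0)*conj(-1) + 4*(0)*conj(1) + 4*(0)*conj(-1)]
      = (1/16)[(2) + (2) + (0) + (-4) + (0) + (0) + (0)] = 0/16 = 0
  <chi_6*chi_2, chi_4> = (1/16)[1*(2)*conj(1) + 1*(2)*conj(1) + 2*(0)*conj(-1) + 2*(-2)*conj(1) + 2*(0)*conj(-1) + 4*(0)*conj(-1) + 4*(0)*conj(1)]
      = (1/16)[(2) + (2) + (0) + (-4) + (0) + (0) + (0)] = 0/16 = 0
  <chi_6*chi_2, chi_5> = (1/16)[1*(2)*conj(2) + 1*(2)*conj(-2) + 2*(0)*conj(sqrt(2)) + 2*(-2)*conj(0) + 2*(0)*conj(-sqrt(2)) + 4*(0)*conj(0) + 4*(0)*conj(0)]
      = (1/16)[(4) + (-4) + (0) + (0) + (0) + (0) + (0)] = 0/16 = 0
  <chi_6*chi_2, chi_6> = (1/16)[1*(2)*conj(2) + 1*(2)*conj(2) + 2*(0)*conj(0) + 2*(-2)*conj(-2) + 2*(0)*conj(0) + 4*(0)*conj(0) + 4*(0)*conj(0)]
      = (1/16)[(4) + (4) + (0) + (8) + (0) + (0) + (0)] = 16/16 = 1
  <chi_6*chi_2, chi_7> = (1/16)[1*(2)*conj(2) + 1*(2)*conj(-2) + 2*(0)*conj(-sqrt(2)) + 2*(-2)*conj(0) + 2*(0)*conj(sqrt(2)) + 4*(0)*conj(0) + 4*(0)*conj(0)]
      = (1/16)[(4) + (-4) + (0) + (0) + (0) + (0) + (0)] = 0/16 = 0
Hence the multiplicities are chi_6: 1. Dimension check: dim(chi_6)*dim(chi_2) = 2*1 = 2 and sum (mult * dim) = 1*2 = 2.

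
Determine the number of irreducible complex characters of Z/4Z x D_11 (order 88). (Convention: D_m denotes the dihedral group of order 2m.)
28

Solution. The number of irreducible complex representations of a finite group equals its number of conjugacy classes. For a direct product, #classes(G x H) = #classes(G) * #classes(H). Z/4Z has 4 classes (abelian), D_11 has 7 classes, so 4 * 7 = 28, so Z/4Z x D_11 (order 88) has exactly 28 irreducible complex representations.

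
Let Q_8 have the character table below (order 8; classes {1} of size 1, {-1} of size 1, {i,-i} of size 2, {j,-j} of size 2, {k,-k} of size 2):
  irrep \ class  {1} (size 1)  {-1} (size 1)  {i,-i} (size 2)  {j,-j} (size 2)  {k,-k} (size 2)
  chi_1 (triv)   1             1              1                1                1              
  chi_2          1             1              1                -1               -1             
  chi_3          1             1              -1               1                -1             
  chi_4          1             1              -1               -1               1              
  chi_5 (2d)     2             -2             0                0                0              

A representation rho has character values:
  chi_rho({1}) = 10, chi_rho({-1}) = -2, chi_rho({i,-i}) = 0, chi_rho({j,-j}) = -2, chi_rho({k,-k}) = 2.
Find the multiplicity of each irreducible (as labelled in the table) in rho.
Multiplicities: chi_1: 1, chi_2: 1, chi_3: 0, chi_4: 2, chi_5: 3.

Explanation: Use <chi_rho, chi> = (1/|G|) sum_C |C| * chi_rho(C) * conj(chi(C)) with |G| = 8 for each irreducible chi in the table:
  <chi_rho, chi_1> = (1/8)[1*(10)*conj(1) + 1*(-2)*conj(1) + 2*(0)*conj(1) + 2*(-2)*conj(1) + 2*(2)*conj(1)]
      = (1/8)[(10) + (-2) + (0) + (-4) + (4)] = 8/8 = 1
  <chi_rho, chi_2> = (1/8)[1*(10)*conj(1) + 1*(-2)*conj(1) + 2*(0)*conj(1) + 2*(-2)*conj(-1) + 2*(2)*conj(-1)]
      = (1/8)[(10) + (-2) + (0) + (4) + (-4)] = 8/8 = 1
  <chi_rho, chi_3> = (1/8)[1*(10)*conj(1) + 1*(-2)*conj(1) + 2*(0)*conj(-1) + 2*(-2)*conj(1) + 2*(2)*conj(-1)]
      = (1/8)[(10) + (-2) + (0) + (-4) + (-4)] = 0/8 = 0
  <chi_rho, chi_4> = (1/8)[1*(10)*conj(1) + 1*(-2)*conj(1) + 2*(0)*conj(-1) + 2*(-2)*conj(-1) + 2*(2)*conj(1)]
      = (1/8)[(10) + (-2) + (0) + (4) + (4)] = 16/8 = 2
  <chi_rho, chi_5> = (1/8)[1*(10)*conj(2) + 1*(-2)*conj(-2) + 2*(0)*conj(0) + 2*(-2)*conj(0) + 2*(2)*conj(0)]
      = (1/8)[(20) + (4) + (0) + (0) + (0)] = 24/8 = 3
Dimension check: dim(rho) = sum (mult * dim) = 1*1 + 1*1 + 0*1 + 2*1 + 3*2 = 10 = chi_rho(e) = 10.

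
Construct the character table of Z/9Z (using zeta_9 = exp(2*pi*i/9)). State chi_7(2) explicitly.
Character table of Z/9Z (irreps indexed chi_0,...,chi_8 with chi_k(m) = zeta_9^(k*m), zeta_9 = exp(2*pi*i/9)):
  irrep \ class  {0} (size 1)  {1} (size 1)    {2} (size 1)    {3} (size 1)    {4} (size 1)    {5} (size 1)    {6} (size 1)    {7} (size 1)    {8} (size 1)  
  chi_0          1             1               1               1               1               1               1               1               1             
  chi_1          1             exp(2*I*pi/9)   exp(4*I*pi/9)   exp(2*I*pi/3)   exp(8*I*pi/9)   exp(-8*I*pi/9)  exp(-2*I*pi/3)  exp(-4*I*pi/9)  exp(-2*I*pi/9)
  chi_2          1             exp(4*I*pi/9)   exp(8*I*pi/9)   exp(-2*I*pi/3)  exp(-2*I*pi/9)  exp(2*I*pi/9)   exp(2*I*pi/3)   exp(-8*I*pi/9)  exp(-4*I*pi/9)
  chi_3          1             exp(2*I*pi/3)   exp(-2*I*pi/3)  1               exp(2*I*pi/3)   exp(-2*I*pi/3)  1               exp(2*I*pi/3)   exp(-2*I*pi/3)
  chi_4          1             exp(8*I*pi/9)   exp(-2*I*pi/9)  exp(2*I*pi/3)   exp(-4*I*pi/9)  exp(4*I*pi/9)   exp(-2*I*pi/3)  exp(2*I*pi/9)   exp(-8*I*pi/9)
  chi_5          1             exp(-8*I*pi/9)  exp(2*I*pi/9)   exp(-2*I*pi/3)  exp(4*I*pi/9)   exp(-4*I*pi/9)  exp(2*I*pi/3)   exp(-2*I*pi/9)  exp(8*I*pi/9) 
  chi_6          1             exp(-2*I*pi/3)  exp(2*I*pi/3)   1               exp(-2*I*pi/3)  exp(2*I*pi/3)   1               exp(-2*I*pi/3)  exp(2*I*pi/3) 
  chi_7          1             exp(-4*I*pi/9)  exp(-8*I*pi/9)  exp(2*I*pi/3)   exp(2*I*pi/9)   exp(-2*I*pi/9)  exp(-2*I*pi/3)  exp(8*I*pi/9)   exp(4*I*pi/9) 
  chi_8          1             exp(-2*I*pi/9)  exp(-4*I*pi/9)  exp(-2*I*pi/3)  exp(-8*I*pi/9)  exp(8*I*pi/9)   exp(2*I*pi/3)   exp(4*I*pi/9)   exp(2*I*pi/9) 

Spot check: chi_7(2) = zeta_9^(7*2) = zeta_9^14 = exp(-8*I*pi/9).

Why: Z/9Z is abelian, so all 9 irreducible complex representations are 1-dimensional. They are given by chi_k(m) = zeta_9^(k*m) for k = 0,...,8. Row orthogonality: sum_m chi_k(m) conj(chi_l(m)) = 9 * [k = l].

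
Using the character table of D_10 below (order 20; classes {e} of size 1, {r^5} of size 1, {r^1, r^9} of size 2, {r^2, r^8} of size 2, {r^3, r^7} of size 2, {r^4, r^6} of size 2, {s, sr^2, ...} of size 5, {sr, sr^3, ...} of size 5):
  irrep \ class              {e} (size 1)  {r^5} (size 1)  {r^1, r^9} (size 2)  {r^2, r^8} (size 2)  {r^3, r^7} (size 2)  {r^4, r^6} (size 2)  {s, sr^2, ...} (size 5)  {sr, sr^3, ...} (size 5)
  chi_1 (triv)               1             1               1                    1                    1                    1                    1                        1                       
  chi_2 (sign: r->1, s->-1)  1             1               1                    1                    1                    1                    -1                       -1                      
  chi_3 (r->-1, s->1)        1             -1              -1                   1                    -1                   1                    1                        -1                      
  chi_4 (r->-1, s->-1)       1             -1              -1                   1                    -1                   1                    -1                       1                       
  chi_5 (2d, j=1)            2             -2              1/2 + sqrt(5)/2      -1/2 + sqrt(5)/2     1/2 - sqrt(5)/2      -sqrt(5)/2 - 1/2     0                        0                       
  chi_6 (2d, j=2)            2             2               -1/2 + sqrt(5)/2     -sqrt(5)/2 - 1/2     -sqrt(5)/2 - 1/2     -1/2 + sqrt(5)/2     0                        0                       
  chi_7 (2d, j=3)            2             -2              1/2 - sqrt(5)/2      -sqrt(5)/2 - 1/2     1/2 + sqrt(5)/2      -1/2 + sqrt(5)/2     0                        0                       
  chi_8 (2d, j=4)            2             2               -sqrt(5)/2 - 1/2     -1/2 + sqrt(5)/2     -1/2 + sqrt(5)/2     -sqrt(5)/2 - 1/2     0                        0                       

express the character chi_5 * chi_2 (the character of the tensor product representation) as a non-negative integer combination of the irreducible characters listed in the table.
chi_5 tensor chi_2 = chi_5 (all other irreducibles have multiplicity 0).

Argument: The character of a tensor product is the pointwise product (chi_5 * chi_2)(C) = chi_5(C) * chi_2(C):
  {e}: (2)*(1), {r^5}: (-2)*(1), {r^1, r^9}: (1/2 + sqrt(5)/2)*(1), {r^2, r^8}: (-1/2 + sqrt(5)/2)*(1), {r^3, r^7}: (1/2 - sqrt(5)/2)*(1), {r^4, r^6}: (-sqrt(5)/2 - 1/2)*(1), {s, sr^2, ...}: (0)*(-1), {sr, sr^3, ...}: (0)*(-1)
so (chi_5 * chi_2) takes values
  {e} -> 2, {r^5} -> -2, {r^1, r^9} -> 1/2 + sqrt(5)/2, {r^2, r^8} -> -1/2 + sqrt(5)/2, {r^3, r^7} -> 1/2 - sqrt(5)/2, {r^4, r^6} -> -sqrt(5)/2 - 1/2, {s, sr^2, ...} -> 0, {sr, sr^3, ...} -> 0.
Now take the inner product of this character with each irreducible chi from the table, <chi_5*chi_2, chi> = (1/20) sum_C |C| (chi_5*chi_2)(C) conj(chi(C)):
  <chi_5*chi_2, chi_1> = (1/20)[1*(2)*conj(1) + 1*(-2)*conj(1) + 2*(1/2 + sqrt(5)/2)*conj(1) + 2*(-1/2 + sqrt(5)/2)*conj(1) + 2*(1/2 - sqrt(5)/2)*conj(1) + 2*(-sqrt(5)/2 - 1/2)*conj(1) + 5*(0)*conj(1) + 5*(0)*conj(1)]
      = (1/20)[(2) + (-2) + (1 + sqrt(5)) + (-1 + sqrt(5)) + (1 - sqrt(5)) + (-sqrt(5) - 1) + (0) + (0)] = 0/20 = 0
  <chi_5*chi_2, chi_2> = (1/20)[1*(2)*conj(1) + 1*(-2)*conj(1) + 2*(1/2 + sqrt(5)/2)*conj(1) + 2*(-1/2 + sqrt(5)/2)*conj(1) + 2*(1/2 - sqrt(5)/2)*conj(1) + 2*(-sqrt(5)/2 - 1/2)*conj(1) + 5*(0)*conj(-1) + 5*(0)*conj(-1)]
      = (1/20)[(2) + (-2) + (1 + sqrt(5)) + (-1 + sqrt(5)) + (1 - sqrt(5)) + (-sqrt(5) - 1) + (0) + (0)] = 0/20 = 0
  <chi_5*chi_2, chi_3> = (1/20)[1*(2)*conj(1) + 1*(-2)*conj(-1) + 2*(1/2 + sqrt(5)/2)*conj(-1) + 2*(-1/2 + sqrt(5)/2)*conj(1) + 2*(1/2 - sqrt(5)/2)*conj(-1) + 2*(-sqrt(5)/2 - 1/2)*conj(1) + 5*(0)*conj(1) + 5*(0)*conj(-1)]
      = (1/20)[(2) + (2) + (-sqrt(5) - 1) + (-1 + sqrt(5)) + (-1 + sqrt(5)) + (-sqrt(5) - 1) + (0) + (0)] = 0/20 = 0
  <chi_5*chi_2, chi_4> = (1/20)[1*(2)*conj(1) + 1*(-2)*conj(-1) + 2*(1/2 + sqrt(5)/2)*conj(-1) + 2*(-1/2 + sqrt(5)/2)*conj(1) + 2*(1/2 - sqrt(5)/2)*conj(-1) + 2*(-sqrt(5)/2 - 1/2)*conj(1) + 5*(0)*conj(-1) + 5*(0)*conj(1)]
      = (1/20)[(2) + (2) + (-sqrt(5) - 1) + (-1 + sqrt(5)) + (-1 + sqrt(5)) + (-sqrt(5) - 1) + (0) + (0)] = 0/20 = 0
  <chi_5*chi_2, chi_5> = (1/20)[1*(2)*conj(2) + 1*(-2)*conj(-2) + 2*(1/2 + sqrt(5)/2)*conj(1/2 + sqrt(5)/2) + 2*(-1/2 + sqrt(5)/2)*conj(-1/2 + sqrt(5)/2) + 2*(1/2 - sqrt(5)/2)*conj(1/2 - sqrt(5)/2) + 2*(-sqrt(5)/2 - 1/2)*conj(-sqrt(5)/2 - 1/2) + 5*(0)*conj(0) + 5*(0)*conj(0)]
      = (1/20)[(4) + (4) + (sqrt(5) + 3) + (3 - sqrt(5)) + (3 - sqrt(5)) + (sqrt(5) + 3) + (0) + (0)] = 20/20 = 1
  <chi_5*chi_2, chi_6> = (1/20)[1*(2)*conj(2) + 1*(-2)*conj(2) + 2*(1/2 + sqrt(5)/2)*conj(-1/2 + sqrt(5)/2) + 2*(-1/2 + sqrt(5)/2)*conj(-sqrt(5)/2 - 1/2) + 2*(1/2 - sqrt(5)/2)*conj(-sqrt(5)/2 - 1/2) + 2*(-sqrt(5)/2 - 1/2)*conj(-1/2 + sqrt(5)/2) + 5*(0)*conj(0) + 5*(0)*conj(0)]
      = (1/20)[(4) + (-4) + (2) + (-2) + (2) + (-2) + (0) + (0)] = 0/20 = 0
  <chi_5*chi_2, chi_7> = (1/20)[1*(2)*conj(2) + 1*(-2)*conj(-2) + 2*(1/2 + sqrt(5)/2)*conj(1/2 - sqrt(5)/2) + 2*(-1/2 + sqrt(5)/2)*conj(-sqrt(5)/2 - 1/2) + 2*(1/2 - sqrt(5)/2)*conj(1/2 + sqrt(5)/2) + 2*(-sqrt(5)/2 - 1/2)*conj(-1/2 + sqrt(5)/2) + 5*(0)*conj(0) + 5*(0)*conj(0)]
      = (1/20)[(4) + (4) + (-2) + (-2) + (-2) + (-2) + (0) + (0)] = 0/20 = 0
  <chi_5*chi_2, chi_8> = (1/20)[1*(2)*conj(2) + 1*(-2)*conj(2) + 2*(1/2 + sqrt(5)/2)*conj(-sqrt(5)/2 - 1/2) + 2*(-1/2 + sqrt(5)/2)*conj(-1/2 + sqrt(5)/2) + 2*(1/2 - sqrt(5)/2)*conj(-1/2 + sqrt(5)/2) + 2*(-sqrt(5)/2 - 1/2)*conj(-sqrt(5)/2 - 1/2) + 5*(0)*conj(0) + 5*(0)*conj(0)]
      = (1/20)[(4) + (-4) + (-3 - sqrt(5)) + (3 - sqrt(5)) + (-3 + sqrt(5)) + (sqrt(5) + 3) + (0) + (0)] = 0/20 = 0
Hence the multiplicities are chi_5: 1. Dimension check: dim(chi_5)*dim(chi_2) = 2*1 = 2 and sum (mult * dim) = 1*2 = 2.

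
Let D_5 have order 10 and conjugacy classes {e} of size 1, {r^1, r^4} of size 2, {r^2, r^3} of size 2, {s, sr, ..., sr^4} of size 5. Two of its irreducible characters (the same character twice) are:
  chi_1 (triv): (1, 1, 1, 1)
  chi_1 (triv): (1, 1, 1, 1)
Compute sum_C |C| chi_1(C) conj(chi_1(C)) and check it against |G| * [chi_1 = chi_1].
Sum = 10 = |G| = 10; so <chi_1, chi_1> = 1 (norm-1 confirms irreducibility).

Explanation: Compute term by term over conjugacy classes (|C| * chi_1(C) * conj(chi_1(C))):
  1*(1)*conj(1) + 2*(1)*conj(1) + 2*(1)*conj(1) + 5*(1)*conj(1)
  = (1) + (2) + (2) + (5)
  = 10.
Dividing by |G| = 10 gives 10/10 = 1, matching the row-orthogonality relation <chi_1, chi_1> = [chi_1 = chi_1].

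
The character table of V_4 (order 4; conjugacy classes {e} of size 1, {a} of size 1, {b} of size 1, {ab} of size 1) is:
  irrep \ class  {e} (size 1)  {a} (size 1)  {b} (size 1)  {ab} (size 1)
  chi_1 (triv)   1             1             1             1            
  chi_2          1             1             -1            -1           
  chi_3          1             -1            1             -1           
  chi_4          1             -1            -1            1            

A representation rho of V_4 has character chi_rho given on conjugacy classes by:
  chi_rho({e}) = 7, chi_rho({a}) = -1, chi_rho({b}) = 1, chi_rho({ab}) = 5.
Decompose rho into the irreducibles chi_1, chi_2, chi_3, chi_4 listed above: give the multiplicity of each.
Multiplicities: chi_1: 3, chi_2: 0, chi_3: 1, chi_4: 3.

Details: Use <chi_rho, chi> = (1/|G|) sum_C |C| * chi_rho(C) * conj(chi(C)) with |G| = 4 for each irreducible chi in the table:
  <chi_rho, chi_1> = (1/4)[1*(7)*conj(1) + 1*(-1)*conj(1) + 1*(1)*conj(1) + 1*(5)*conj(1)]
      = (1/4)[(7) + (-1) + (1) + (5)] = 12/4 = 3
  <chi_rho, chi_2> = (1/4)[1*(7)*conj(1) + 1*(-1)*conj(1) + 1*(1)*conj(-1) + 1*(5)*conj(-1)]
      = (1/4)[(7) + (-1) + (-1) + (-5)] = 0/4 = 0
  <chi_rho, chi_3> = (1/4)[1*(7)*conj(1) + 1*(-1)*conj(-1) + 1*(1)*conj(1) + 1*(5)*conj(-1)]
      = (1/4)[(7) + (1) + (1) + (-5)] = 4/4 = 1
  <chi_rho, chi_4> = (1/4)[1*(7)*conj(1) + 1*(-1)*conj(-1) + 1*(1)*conj(-1) + 1*(5)*conj(1)]
      = (1/4)[(7) + (1) + (-1) + (5)] = 12/4 = 3
Dimension check: dim(rho) = sum (mult * dim) = 3*1 + 0*1 + 1*1 + 3*1 = 7 = chi_rho(e) = 7.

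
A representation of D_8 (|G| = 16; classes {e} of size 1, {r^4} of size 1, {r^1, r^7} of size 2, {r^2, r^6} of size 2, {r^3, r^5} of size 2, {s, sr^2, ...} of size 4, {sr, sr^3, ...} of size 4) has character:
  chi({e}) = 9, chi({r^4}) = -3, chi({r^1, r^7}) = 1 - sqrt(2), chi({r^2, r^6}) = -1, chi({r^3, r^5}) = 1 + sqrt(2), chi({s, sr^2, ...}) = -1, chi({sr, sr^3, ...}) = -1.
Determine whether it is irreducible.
Not irreducible (reducible): <chi, chi> = 7 > 1.

Explanation: <chi, chi> = (1/|G|) sum_C |C| * |chi(C)|^2 = (1/16)[1*|9|^2 + 1*|-3|^2 + 2*|1 - sqrt(2)|^2 + 2*|-1|^2 + 2*|1 + sqrt(2)|^2 + 4*|-1|^2 + 4*|-1|^2]
  = (1/16)[(81) + (9) + (6 - 4*sqrt(2)) + (2) + (4*sqrt(2) + 6) + (4) + (4)] = 112/16 = 7.
A character is irreducible iff <chi, chi> = 1, so this representation is reducible.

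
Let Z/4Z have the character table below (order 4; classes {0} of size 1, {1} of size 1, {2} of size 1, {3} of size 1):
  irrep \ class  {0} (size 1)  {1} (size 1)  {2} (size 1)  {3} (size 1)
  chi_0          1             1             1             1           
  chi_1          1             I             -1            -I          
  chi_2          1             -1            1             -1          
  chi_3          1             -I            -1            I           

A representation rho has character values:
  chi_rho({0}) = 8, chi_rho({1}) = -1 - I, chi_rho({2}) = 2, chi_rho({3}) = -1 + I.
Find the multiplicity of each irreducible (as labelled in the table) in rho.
Multiplicities: chi_0: 2, chi_1: 1, chi_2: 3, chi_3: 2.

Explanation: Use <chi_rho, chi> = (1/|G|) sum_C |C| * chi_rho(C) * conj(chi(C)) with |G| = 4 for each irreducible chi in the table:
  <chi_rho, chi_0> = (1/4)[1*(8)*conj(1) + 1*(-1 - I)*conj(1) + 1*(2)*conj(1) + 1*(-1 + I)*conj(1)]
      = (1/4)[(8) + (-1 - I) + (2) + (-1 + I)] = 8/4 = 2
  <chi_rho, chi_1> = (1/4)[1*(8)*conj(1) + 1*(-1 - I)*conj(I) + 1*(2)*conj(-1) + 1*(-1 + I)*conj(-I)]
      = (1/4)[(8) + (-1 + I) + (-2) + (-1 - I)] = 4/4 = 1
  <chi_rho, chi_2> = (1/4)[1*(8)*conj(1) + 1*(-1 - I)*conj(-1) + 1*(2)*conj(1) + 1*(-1 + I)*conj(-1)]
      = (1/4)[(8) + (1 + I) + (2) + (1 - I)] = 12/4 = 3
  <chi_rho, chi_3> = (1/4)[1*(8)*conj(1) + 1*(-1 - I)*conj(-I) + 1*(2)*conj(-1) + 1*(-1 + I)*conj(I)]
      = (1/4)[(8) + (1 - I) + (-2) + (1 + I)] = 8/4 = 2
(Exp terms are combined using exp(i*s)*conj(exp(i*t)) = exp(i*(s-t)), and sums of them are collapsed using the identity that for every m > 1 the m distinct m-th roots of unity sum to 0, e.g. 1 + exp(2*I*pi/3) + exp(-2*I*pi/3) = 0.)
Dimension check: dim(rho) = sum (mult * dim) = 2*1 + 1*1 + 3*1 + 2*1 = 8 = chi_rho(e) = 8.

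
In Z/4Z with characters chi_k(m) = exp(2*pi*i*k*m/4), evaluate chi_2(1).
chi_2(1) = zeta_4^2 = -1

Why: chi_2(1) = zeta_4^(2*1) = zeta_4^2. Since zeta_4^4 = 1, this equals zeta_4^2 = exp(2*pi*i*2/4) = -1.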